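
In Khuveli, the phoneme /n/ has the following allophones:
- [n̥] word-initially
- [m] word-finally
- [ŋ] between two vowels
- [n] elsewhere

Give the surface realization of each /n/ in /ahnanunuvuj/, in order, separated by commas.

Occurrence 1 (position 3): no conditioning environment matches → elsewhere allophone [n].
Occurrence 2 (position 5): between two vowels → [ŋ].
Occurrence 3 (position 7): between two vowels → [ŋ].

[n], [ŋ], [ŋ]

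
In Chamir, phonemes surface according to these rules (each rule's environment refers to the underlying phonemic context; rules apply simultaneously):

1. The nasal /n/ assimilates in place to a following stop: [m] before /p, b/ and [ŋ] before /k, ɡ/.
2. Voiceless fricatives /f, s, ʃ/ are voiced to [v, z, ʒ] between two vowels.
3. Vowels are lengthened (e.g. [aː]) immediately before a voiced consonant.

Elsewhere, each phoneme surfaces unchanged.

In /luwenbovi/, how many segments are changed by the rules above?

Segments that undergo a rule: /u/ → [uː] (rule 3); /e/ → [eː] (rule 3); /n/ → [m] (rule 1); /o/ → [oː] (rule 3).
All other segments surface unchanged.

4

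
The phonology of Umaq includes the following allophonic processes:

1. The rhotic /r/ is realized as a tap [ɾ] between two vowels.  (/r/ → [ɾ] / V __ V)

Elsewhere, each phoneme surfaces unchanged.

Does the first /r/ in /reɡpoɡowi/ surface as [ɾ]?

/r/ — word-initial; rule 1 does not apply here → [r].
The actual realization is [r], not [ɾ].

No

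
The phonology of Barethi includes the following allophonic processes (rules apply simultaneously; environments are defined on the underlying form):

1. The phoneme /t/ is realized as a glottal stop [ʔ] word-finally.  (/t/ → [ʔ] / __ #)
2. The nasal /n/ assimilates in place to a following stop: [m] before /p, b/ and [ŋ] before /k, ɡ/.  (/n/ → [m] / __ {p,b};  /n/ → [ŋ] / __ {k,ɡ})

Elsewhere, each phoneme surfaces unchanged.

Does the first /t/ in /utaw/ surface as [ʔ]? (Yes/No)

/t/ (between /u/ and /a/) is in the target of rule 1 but the environment (word-finally) is not met → [t].
The actual realization is [t], not [ʔ].

No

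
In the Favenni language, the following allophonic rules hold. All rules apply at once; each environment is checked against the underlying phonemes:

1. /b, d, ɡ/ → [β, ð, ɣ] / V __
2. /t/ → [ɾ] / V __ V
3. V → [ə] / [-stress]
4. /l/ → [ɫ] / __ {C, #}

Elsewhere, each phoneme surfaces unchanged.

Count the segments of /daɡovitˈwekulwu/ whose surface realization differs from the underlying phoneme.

Segments that undergo a rule: /a/ → [ə] (rule 3); /ɡ/ → [ɣ] (rule 1); /o/ → [ə] (rule 3); /i/ → [ə] (rule 3); /u/ → [ə] (rule 3); /l/ → [ɫ] (rule 4); /u/ → [ə] (rule 3).
All other segments surface unchanged.

7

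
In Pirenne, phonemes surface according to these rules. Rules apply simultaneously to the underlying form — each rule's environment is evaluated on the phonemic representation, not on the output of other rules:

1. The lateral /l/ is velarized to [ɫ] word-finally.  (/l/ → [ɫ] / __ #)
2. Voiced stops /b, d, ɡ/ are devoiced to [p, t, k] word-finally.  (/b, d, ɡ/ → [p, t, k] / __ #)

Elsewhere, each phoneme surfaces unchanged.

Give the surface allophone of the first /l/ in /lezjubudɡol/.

[l]

/l/ — word-initial; rule 1 does not apply here → [l].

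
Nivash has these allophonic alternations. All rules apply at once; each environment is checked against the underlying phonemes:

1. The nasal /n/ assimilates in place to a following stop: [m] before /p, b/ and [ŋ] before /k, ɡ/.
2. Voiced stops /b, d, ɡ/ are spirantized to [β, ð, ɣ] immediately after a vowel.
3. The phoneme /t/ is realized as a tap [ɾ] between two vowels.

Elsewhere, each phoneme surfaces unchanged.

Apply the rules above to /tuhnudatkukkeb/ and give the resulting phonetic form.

[tuhnuðatkukkeβ]

/t/ (word-initial) fails the environment for rule 3, so it stays [t].
/u/ (between /t/ and /h/): no rule targets it → [u].
/h/ stays [h].
/n/ (between /h/ and /u/) is in the target of rule 1 but the environment (before a labial or velar stop) is not met → [n].
/u/ stays [u].
/d/ (between /u/ and /a/): immediately after a vowel, so rule 2 applies → [ð].
/a/ stays [a].
/t/ (between /a/ and /k/): rule 3 targets it, but not between two vowels → unchanged [t].
/k/ (between /t/ and /u/) is unaffected → [k].
/u/ (between /k/ and /k/) is unaffected → [u].
/k/ (between /u/ and /k/): no rule targets it → [k].
/k/ (between /k/ and /e/) is unaffected → [k].
/e/ stays [e].
/b/ (word-final) occurs immediately after a vowel → [β] by rule 2.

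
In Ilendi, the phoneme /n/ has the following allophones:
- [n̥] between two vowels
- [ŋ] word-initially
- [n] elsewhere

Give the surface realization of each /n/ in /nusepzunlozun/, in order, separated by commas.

Occurrence 1 (position 1): word-initially → [ŋ].
Occurrence 2 (position 8): no conditioning environment matches → elsewhere allophone [n].
Occurrence 3 (position 13): no conditioning environment matches → elsewhere allophone [n].

[ŋ], [n], [n]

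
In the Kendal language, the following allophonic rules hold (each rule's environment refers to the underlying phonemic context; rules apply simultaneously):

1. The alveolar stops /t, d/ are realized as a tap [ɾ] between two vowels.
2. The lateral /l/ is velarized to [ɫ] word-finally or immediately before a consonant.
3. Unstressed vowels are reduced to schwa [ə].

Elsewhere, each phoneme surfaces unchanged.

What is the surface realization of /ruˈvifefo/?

/r/ stays [r].
/u/ — between /r/ and /v/, in an unstressed syllable — surfaces as [ə] (rule 3).
/v/ — not in any rule's target class → [v].
/i/ (between /v/ and /f/): rule 3 targets it, but not in an unstressed syllable → unchanged [i].
/f/ stays [f].
/e/ — between /f/ and /f/, in an unstressed syllable — surfaces as [ə] (rule 3).
/f/ — not in any rule's target class → [f].
/o/ — word-final, in an unstressed syllable — surfaces as [ə] (rule 3).

[rəˈvifəfə]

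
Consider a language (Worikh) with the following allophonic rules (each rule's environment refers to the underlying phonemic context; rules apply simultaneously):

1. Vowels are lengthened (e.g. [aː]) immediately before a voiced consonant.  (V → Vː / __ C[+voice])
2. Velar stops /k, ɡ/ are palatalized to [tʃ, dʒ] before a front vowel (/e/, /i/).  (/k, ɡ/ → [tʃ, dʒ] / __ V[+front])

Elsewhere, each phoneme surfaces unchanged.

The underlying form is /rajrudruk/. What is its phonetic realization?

/r/ (word-initial) is unaffected → [r].
/a/ (between /r/ and /j/): before a voiced consonant, so rule 1 applies → [aː].
/j/ stays [j].
/r/ (between /j/ and /u/): no rule targets it → [r].
/u/ meets the environment for rule 1 (before a voiced consonant) → [uː].
/d/ stays [d].
/r/ (between /d/ and /u/) is unaffected → [r].
/u/ (between /r/ and /k/) is in the target of rule 1 but the environment (before a voiced consonant) is not met → [u].
/k/ (word-final) fails the environment for rule 2, so it stays [k].

[raːjruːdruk]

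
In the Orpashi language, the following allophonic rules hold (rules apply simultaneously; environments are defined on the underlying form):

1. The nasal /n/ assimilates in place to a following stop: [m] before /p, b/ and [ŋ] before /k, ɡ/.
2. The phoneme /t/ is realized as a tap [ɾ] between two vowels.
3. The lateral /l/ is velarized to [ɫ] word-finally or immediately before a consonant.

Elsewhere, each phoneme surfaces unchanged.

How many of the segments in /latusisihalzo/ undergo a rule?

2

Segments that undergo a rule: /t/ → [ɾ] (rule 2); /l/ → [ɫ] (rule 3).
All other segments surface unchanged.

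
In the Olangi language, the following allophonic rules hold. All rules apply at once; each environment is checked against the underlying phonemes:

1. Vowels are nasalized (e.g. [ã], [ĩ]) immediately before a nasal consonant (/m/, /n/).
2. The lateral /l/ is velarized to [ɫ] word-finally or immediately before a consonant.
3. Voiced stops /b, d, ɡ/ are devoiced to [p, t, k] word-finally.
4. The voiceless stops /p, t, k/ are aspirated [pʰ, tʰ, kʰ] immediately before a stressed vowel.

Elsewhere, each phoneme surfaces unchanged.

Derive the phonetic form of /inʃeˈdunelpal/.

/i/ — word-initial, before a nasal consonant — surfaces as [ĩ] (rule 1).
/n/ (between /i/ and /ʃ/) is unaffected → [n].
/ʃ/ (between /n/ and /e/) is unaffected → [ʃ].
/e/ (between /ʃ/ and /d/) is in the target of rule 1 but the environment (before a nasal consonant) is not met → [e].
/d/ — between /e/ and /u/; rule 3 does not apply here → [d].
/u/ (between /d/ and /n/) occurs before a nasal consonant → [ũ] by rule 1.
/n/ — not in any rule's target class → [n].
/e/ (between /n/ and /l/): rule 1 targets it, but not before a nasal consonant → unchanged [e].
/l/ meets the environment for rule 2 (word-finally or immediately before a consonant) → [ɫ].
/p/ — between /l/ and /a/; rule 4 does not apply here → [p].
/a/ — between /p/ and /l/; rule 1 does not apply here → [a].
/l/ (word-final): word-finally or immediately before a consonant, so rule 2 applies → [ɫ].

[ĩnʃeˈdũneɫpaɫ]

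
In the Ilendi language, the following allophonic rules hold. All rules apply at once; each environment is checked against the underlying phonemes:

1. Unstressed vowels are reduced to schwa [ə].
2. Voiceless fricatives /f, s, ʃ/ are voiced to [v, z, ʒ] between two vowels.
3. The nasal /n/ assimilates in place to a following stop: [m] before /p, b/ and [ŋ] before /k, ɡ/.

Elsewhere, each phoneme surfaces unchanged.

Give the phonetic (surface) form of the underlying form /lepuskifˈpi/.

/l/ stays [l].
/e/ meets the environment for rule 1 (in an unstressed syllable) → [ə].
/p/ stays [p].
/u/ — between /p/ and /s/, in an unstressed syllable — surfaces as [ə] (rule 1).
/s/ — between /u/ and /k/; rule 2 does not apply here → [s].
/k/ — not in any rule's target class → [k].
/i/ meets the environment for rule 1 (in an unstressed syllable) → [ə].
/f/ (between /i/ and /p/) fails the environment for rule 2, so it stays [f].
/p/ — not in any rule's target class → [p].
/i/ (word-final): rule 1 targets it, but not in an unstressed syllable → unchanged [i].

[ləpəskəfˈpi]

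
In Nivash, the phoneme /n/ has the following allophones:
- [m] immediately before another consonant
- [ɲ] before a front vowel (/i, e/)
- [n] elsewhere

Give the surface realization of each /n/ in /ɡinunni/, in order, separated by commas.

Occurrence 1 (position 3): no conditioning environment matches → elsewhere allophone [n].
Occurrence 2 (position 5): immediately before another consonant → [m].
Occurrence 3 (position 6): before a front vowel (/i, e/) → [ɲ].

[n], [m], [ɲ]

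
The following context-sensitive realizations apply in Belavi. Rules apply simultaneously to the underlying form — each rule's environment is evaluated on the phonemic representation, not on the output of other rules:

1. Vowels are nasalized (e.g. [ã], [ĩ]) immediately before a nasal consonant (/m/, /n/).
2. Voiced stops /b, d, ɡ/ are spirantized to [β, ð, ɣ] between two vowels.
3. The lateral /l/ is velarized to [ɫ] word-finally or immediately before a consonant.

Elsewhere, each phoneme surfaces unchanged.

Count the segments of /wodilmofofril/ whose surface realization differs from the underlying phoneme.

3

Segments that undergo a rule: /d/ → [ð] (rule 2); /l/ → [ɫ] (rule 3); /l/ → [ɫ] (rule 3).
All other segments surface unchanged.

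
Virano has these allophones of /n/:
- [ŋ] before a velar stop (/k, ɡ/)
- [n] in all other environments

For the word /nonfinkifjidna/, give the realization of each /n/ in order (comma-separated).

Occurrence 1 (position 1): no conditioning environment matches → elsewhere allophone [n].
Occurrence 2 (position 3): no conditioning environment matches → elsewhere allophone [n].
Occurrence 3 (position 6): before a velar stop → [ŋ].
Occurrence 4 (position 13): no conditioning environment matches → elsewhere allophone [n].

[n], [n], [ŋ], [n]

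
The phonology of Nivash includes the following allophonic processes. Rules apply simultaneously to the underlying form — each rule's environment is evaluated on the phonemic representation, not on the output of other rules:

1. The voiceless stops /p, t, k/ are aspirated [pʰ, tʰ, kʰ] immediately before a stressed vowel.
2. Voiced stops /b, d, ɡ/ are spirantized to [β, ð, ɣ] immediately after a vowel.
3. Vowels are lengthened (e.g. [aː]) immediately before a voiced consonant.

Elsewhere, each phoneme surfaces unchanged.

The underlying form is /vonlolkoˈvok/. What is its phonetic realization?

/v/ (word-initial) is unaffected → [v].
/o/ (between /v/ and /n/) occurs before a voiced consonant → [oː] by rule 3.
/n/ stays [n].
/l/ — not in any rule's target class → [l].
Rule 3 applies to /o/ (between /l/ and /l/: before a voiced consonant) → [oː].
/l/ (between /o/ and /k/): no rule targets it → [l].
/k/ (between /l/ and /o/) is in the target of rule 1 but the environment (immediately before a stressed vowel) is not met → [k].
/o/ (between /k/ and /v/) occurs before a voiced consonant → [oː] by rule 3.
/v/ (between /o/ and /o/) is unaffected → [v].
/o/ — between /v/ and /k/; rule 3 does not apply here → [o].
/k/ — word-final; rule 1 does not apply here → [k].

[voːnloːlkoːˈvok]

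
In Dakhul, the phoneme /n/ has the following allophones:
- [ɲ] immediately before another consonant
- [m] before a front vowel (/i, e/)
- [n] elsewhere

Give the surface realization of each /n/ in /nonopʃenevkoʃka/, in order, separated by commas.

Occurrence 1 (position 1): no conditioning environment matches → elsewhere allophone [n].
Occurrence 2 (position 3): no conditioning environment matches → elsewhere allophone [n].
Occurrence 3 (position 8): before a front vowel (/i, e/) → [m].

[n], [n], [m]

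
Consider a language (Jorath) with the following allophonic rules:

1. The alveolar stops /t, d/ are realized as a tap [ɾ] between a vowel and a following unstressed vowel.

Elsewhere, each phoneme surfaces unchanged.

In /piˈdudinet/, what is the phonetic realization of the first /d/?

/d/ (between /i/ and /u/) fails the environment for rule 1, so it stays [d].

[d]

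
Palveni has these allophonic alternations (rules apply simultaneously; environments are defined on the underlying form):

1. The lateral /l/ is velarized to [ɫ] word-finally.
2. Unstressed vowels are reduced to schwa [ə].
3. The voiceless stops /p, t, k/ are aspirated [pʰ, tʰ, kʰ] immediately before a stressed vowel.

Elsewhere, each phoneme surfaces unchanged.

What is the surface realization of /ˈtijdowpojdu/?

/t/ — word-initial, immediately before a stressed vowel — surfaces as [tʰ] (rule 3).
/i/ — between /t/ and /j/; rule 2 does not apply here → [i].
/j/ (between /i/ and /d/) is unaffected → [j].
/d/ (between /j/ and /o/) is unaffected → [d].
/o/ — between /d/ and /w/, in an unstressed syllable — surfaces as [ə] (rule 2).
/w/ (between /o/ and /p/): no rule targets it → [w].
/p/ — between /w/ and /o/; rule 3 does not apply here → [p].
/o/ meets the environment for rule 2 (in an unstressed syllable) → [ə].
/j/ (between /o/ and /d/) is unaffected → [j].
/d/ (between /j/ and /u/) is unaffected → [d].
/u/ (word-final) occurs in an unstressed syllable → [ə] by rule 2.

[ˈtʰijdəwpəjdə]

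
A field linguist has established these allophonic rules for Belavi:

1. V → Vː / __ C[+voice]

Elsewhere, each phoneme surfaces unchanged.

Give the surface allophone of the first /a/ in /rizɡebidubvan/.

[aː]

/a/ (between /v/ and /n/) occurs before a voiced consonant → [aː] by rule 1.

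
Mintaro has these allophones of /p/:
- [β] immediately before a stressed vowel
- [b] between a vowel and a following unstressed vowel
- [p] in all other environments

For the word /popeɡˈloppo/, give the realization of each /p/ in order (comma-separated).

[p], [b], [p], [p]

Occurrence 1 (position 1): no conditioning environment matches → elsewhere allophone [p].
Occurrence 2 (position 3): between a vowel and a following unstressed vowel → [b].
Occurrence 3 (position 8): no conditioning environment matches → elsewhere allophone [p].
Occurrence 4 (position 9): no conditioning environment matches → elsewhere allophone [p].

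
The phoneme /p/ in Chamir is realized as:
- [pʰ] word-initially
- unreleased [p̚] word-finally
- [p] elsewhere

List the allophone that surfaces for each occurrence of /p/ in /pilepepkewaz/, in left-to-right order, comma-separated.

Occurrence 1 (position 1): word-initially → [pʰ].
Occurrence 2 (position 5): no conditioning environment matches → elsewhere allophone [p].
Occurrence 3 (position 7): no conditioning environment matches → elsewhere allophone [p].

[pʰ], [p], [p]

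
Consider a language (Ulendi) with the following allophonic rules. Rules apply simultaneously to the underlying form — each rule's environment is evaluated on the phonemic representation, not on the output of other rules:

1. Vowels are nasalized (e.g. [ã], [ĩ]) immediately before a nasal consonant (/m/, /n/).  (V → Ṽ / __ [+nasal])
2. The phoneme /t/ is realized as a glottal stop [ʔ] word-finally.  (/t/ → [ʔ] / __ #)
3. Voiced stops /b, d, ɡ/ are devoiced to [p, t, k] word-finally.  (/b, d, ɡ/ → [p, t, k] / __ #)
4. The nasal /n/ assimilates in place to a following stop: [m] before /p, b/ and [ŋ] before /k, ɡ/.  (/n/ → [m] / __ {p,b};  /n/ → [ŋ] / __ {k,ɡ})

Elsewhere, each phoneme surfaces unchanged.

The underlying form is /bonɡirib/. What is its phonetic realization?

[bõŋɡirip]

/b/ — word-initial; rule 3 does not apply here → [b].
/o/ — between /b/ and /n/, before a nasal consonant — surfaces as [õ] (rule 1).
/n/ (between /o/ and /ɡ/): before a labial or velar stop, so rule 4 applies → [ŋ].
/ɡ/ (between /n/ and /i/) is in the target of rule 3 but the environment (word-finally) is not met → [ɡ].
/i/ (between /ɡ/ and /r/) is in the target of rule 1 but the environment (before a nasal consonant) is not met → [i].
/r/ — not in any rule's target class → [r].
/i/ — between /r/ and /b/; rule 1 does not apply here → [i].
Rule 3 applies to /b/ (word-final: word-finally) → [p].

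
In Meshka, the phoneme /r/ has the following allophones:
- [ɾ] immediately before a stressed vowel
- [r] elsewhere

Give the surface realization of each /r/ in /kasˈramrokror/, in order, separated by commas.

Occurrence 1 (position 4): immediately before a stressed vowel → [ɾ].
Occurrence 2 (position 7): no conditioning environment matches → elsewhere allophone [r].
Occurrence 3 (position 10): no conditioning environment matches → elsewhere allophone [r].
Occurrence 4 (position 12): no conditioning environment matches → elsewhere allophone [r].

[ɾ], [r], [r], [r]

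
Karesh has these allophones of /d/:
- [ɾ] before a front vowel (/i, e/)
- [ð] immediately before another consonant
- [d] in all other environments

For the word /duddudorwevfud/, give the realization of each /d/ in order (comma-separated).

[d], [ð], [d], [d], [d]

Occurrence 1 (position 1): no conditioning environment matches → elsewhere allophone [d].
Occurrence 2 (position 3): immediately before another consonant → [ð].
Occurrence 3 (position 4): no conditioning environment matches → elsewhere allophone [d].
Occurrence 4 (position 6): no conditioning environment matches → elsewhere allophone [d].
Occurrence 5 (position 14): no conditioning environment matches → elsewhere allophone [d].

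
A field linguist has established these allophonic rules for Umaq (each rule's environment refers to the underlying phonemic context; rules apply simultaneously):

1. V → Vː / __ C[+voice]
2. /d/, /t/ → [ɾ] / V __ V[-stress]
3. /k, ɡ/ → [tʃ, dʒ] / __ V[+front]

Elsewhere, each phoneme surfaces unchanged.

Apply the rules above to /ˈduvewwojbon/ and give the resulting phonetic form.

[ˈduːveːwwoːjboːn]

/d/ (word-initial) fails the environment for rule 2, so it stays [d].
/u/ (between /d/ and /v/) occurs before a voiced consonant → [uː] by rule 1.
/v/ — not in any rule's target class → [v].
/e/ (between /v/ and /w/) occurs before a voiced consonant → [eː] by rule 1.
/w/ (between /e/ and /w/): no rule targets it → [w].
/w/ (between /w/ and /o/): no rule targets it → [w].
/o/ (between /w/ and /j/) occurs before a voiced consonant → [oː] by rule 1.
/j/ — not in any rule's target class → [j].
/b/ (between /j/ and /o/): no rule targets it → [b].
/o/ (between /b/ and /n/) occurs before a voiced consonant → [oː] by rule 1.
/n/ (word-final) is unaffected → [n].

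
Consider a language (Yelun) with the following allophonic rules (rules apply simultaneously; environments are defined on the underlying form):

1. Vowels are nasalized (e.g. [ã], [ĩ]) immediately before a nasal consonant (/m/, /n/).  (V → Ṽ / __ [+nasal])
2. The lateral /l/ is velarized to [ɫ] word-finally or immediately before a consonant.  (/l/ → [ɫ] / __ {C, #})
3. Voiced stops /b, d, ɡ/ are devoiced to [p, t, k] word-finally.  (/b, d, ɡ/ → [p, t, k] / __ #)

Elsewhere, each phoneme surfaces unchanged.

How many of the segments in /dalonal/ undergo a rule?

Segments that undergo a rule: /o/ → [õ] (rule 1); /l/ → [ɫ] (rule 2).
All other segments surface unchanged.

2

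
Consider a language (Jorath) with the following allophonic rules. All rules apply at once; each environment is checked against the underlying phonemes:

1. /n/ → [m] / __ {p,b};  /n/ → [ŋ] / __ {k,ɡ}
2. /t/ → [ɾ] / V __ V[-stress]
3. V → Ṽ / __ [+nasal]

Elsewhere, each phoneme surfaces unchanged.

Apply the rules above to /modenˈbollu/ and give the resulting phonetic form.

[modẽmˈbollu]

/o/ — between /m/ and /d/; rule 3 does not apply here → [o].
Rule 3 applies to /e/ (between /d/ and /n/: before a nasal consonant) → [ẽ].
Rule 1 applies to /n/ (between /e/ and /b/: before a labial or velar stop) → [m].
/o/ (between /b/ and /l/) fails the environment for rule 3, so it stays [o].
/u/ (word-final): rule 3 targets it, but not before a nasal consonant → unchanged [u].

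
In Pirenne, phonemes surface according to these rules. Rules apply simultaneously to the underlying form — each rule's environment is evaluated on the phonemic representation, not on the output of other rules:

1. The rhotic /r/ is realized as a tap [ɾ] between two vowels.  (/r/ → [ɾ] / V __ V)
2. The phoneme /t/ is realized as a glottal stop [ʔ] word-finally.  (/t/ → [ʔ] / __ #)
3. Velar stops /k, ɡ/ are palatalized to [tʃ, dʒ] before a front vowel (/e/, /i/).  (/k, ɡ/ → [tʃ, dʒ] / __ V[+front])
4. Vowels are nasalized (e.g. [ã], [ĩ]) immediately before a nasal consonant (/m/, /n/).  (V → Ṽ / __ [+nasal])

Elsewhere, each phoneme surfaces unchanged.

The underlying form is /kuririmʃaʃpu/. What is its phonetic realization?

[kuɾiɾĩmʃaʃpu]

/k/ (word-initial): rule 3 targets it, but not before a front vowel → unchanged [k].
/u/ (between /k/ and /r/) fails the environment for rule 4, so it stays [u].
Rule 1 applies to /r/ (between /u/ and /i/: between two vowels) → [ɾ].
/i/ (between /r/ and /r/) is in the target of rule 4 but the environment (before a nasal consonant) is not met → [i].
/r/ meets the environment for rule 1 (between two vowels) → [ɾ].
/i/ (between /r/ and /m/) occurs before a nasal consonant → [ĩ] by rule 4.
/m/ — not in any rule's target class → [m].
/ʃ/ stays [ʃ].
/a/ (between /ʃ/ and /ʃ/) fails the environment for rule 4, so it stays [a].
/ʃ/ (between /a/ and /p/) is unaffected → [ʃ].
/p/ (between /ʃ/ and /u/): no rule targets it → [p].
/u/ (word-final) is in the target of rule 4 but the environment (before a nasal consonant) is not met → [u].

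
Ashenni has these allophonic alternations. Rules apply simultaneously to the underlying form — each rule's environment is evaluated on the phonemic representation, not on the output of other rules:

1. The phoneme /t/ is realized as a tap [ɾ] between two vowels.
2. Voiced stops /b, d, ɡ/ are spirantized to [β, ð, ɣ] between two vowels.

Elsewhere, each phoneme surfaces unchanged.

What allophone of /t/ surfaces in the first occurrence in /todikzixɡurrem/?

/t/ (word-initial) is in the target of rule 1 but the environment (between two vowels) is not met → [t].

[t]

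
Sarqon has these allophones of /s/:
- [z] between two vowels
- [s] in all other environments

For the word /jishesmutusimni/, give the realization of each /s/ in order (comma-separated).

[s], [s], [z]

Occurrence 1 (position 3): no conditioning environment matches → elsewhere allophone [s].
Occurrence 2 (position 6): no conditioning environment matches → elsewhere allophone [s].
Occurrence 3 (position 11): between two vowels → [z].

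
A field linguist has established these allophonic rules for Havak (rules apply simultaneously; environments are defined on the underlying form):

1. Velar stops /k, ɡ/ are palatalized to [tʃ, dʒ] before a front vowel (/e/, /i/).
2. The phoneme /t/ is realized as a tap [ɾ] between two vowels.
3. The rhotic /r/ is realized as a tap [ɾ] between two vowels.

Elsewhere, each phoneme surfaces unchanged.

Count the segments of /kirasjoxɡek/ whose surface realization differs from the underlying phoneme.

3

Segments that undergo a rule: /k/ → [tʃ] (rule 1); /r/ → [ɾ] (rule 3); /ɡ/ → [dʒ] (rule 1).
All other segments surface unchanged.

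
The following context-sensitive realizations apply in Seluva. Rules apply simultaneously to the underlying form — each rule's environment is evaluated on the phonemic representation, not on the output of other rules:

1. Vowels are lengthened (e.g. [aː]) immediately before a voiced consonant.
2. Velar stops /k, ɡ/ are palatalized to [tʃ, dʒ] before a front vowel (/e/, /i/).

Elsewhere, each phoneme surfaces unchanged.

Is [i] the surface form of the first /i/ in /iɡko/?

/i/ (word-initial): before a voiced consonant, so rule 1 applies → [iː].
The actual realization is [iː], not [i].

No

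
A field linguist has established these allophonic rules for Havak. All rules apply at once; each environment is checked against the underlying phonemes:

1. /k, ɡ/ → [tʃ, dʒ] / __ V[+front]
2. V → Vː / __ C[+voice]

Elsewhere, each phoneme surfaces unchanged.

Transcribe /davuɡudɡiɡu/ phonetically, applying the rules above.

[daːvuːɡuːddʒiːɡu]

/d/ stays [d].
/a/ (between /d/ and /v/): before a voiced consonant, so rule 2 applies → [aː].
/v/ — not in any rule's target class → [v].
/u/ (between /v/ and /ɡ/): before a voiced consonant, so rule 2 applies → [uː].
/ɡ/ (between /u/ and /u/) fails the environment for rule 1, so it stays [ɡ].
/u/ — between /ɡ/ and /d/, before a voiced consonant — surfaces as [uː] (rule 2).
/d/ — not in any rule's target class → [d].
Rule 1 applies to /ɡ/ (between /d/ and /i/: before a front vowel) → [dʒ].
/i/ — between /ɡ/ and /ɡ/, before a voiced consonant — surfaces as [iː] (rule 2).
/ɡ/ (between /i/ and /u/): rule 1 targets it, but not before a front vowel → unchanged [ɡ].
/u/ — word-final; rule 2 does not apply here → [u].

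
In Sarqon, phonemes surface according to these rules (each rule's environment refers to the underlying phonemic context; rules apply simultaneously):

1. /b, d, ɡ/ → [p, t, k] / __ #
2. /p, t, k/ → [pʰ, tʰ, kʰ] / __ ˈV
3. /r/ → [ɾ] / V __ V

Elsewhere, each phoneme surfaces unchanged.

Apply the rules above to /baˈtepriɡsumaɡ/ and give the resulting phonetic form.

[baˈtʰepriɡsumak]

/b/ — word-initial; rule 1 does not apply here → [b].
/t/ meets the environment for rule 2 (immediately before a stressed vowel) → [tʰ].
/p/ (between /e/ and /r/): rule 2 targets it, but not immediately before a stressed vowel → unchanged [p].
/r/ (between /p/ and /i/) fails the environment for rule 3, so it stays [r].
/ɡ/ (between /i/ and /s/) is in the target of rule 1 but the environment (word-finally) is not met → [ɡ].
Rule 1 applies to /ɡ/ (word-final: word-finally) → [k].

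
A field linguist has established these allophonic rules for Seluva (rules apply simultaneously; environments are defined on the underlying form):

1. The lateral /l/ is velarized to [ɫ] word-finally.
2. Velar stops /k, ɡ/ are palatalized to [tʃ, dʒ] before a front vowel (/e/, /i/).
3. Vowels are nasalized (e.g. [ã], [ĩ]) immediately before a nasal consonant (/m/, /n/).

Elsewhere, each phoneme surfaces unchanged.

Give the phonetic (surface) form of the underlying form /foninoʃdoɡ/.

/f/ (word-initial) is unaffected → [f].
/o/ (between /f/ and /n/): before a nasal consonant, so rule 3 applies → [õ].
/n/ — not in any rule's target class → [n].
/i/ — between /n/ and /n/, before a nasal consonant — surfaces as [ĩ] (rule 3).
/n/ — not in any rule's target class → [n].
/o/ (between /n/ and /ʃ/) fails the environment for rule 3, so it stays [o].
/ʃ/ — not in any rule's target class → [ʃ].
/d/ — not in any rule's target class → [d].
/o/ — between /d/ and /ɡ/; rule 3 does not apply here → [o].
/ɡ/ (word-final) is in the target of rule 2 but the environment (before a front vowel) is not met → [ɡ].

[fõnĩnoʃdoɡ]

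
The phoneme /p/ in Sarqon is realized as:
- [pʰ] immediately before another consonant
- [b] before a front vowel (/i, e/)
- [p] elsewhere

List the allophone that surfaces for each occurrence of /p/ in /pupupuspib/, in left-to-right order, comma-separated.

Occurrence 1 (position 1): no conditioning environment matches → elsewhere allophone [p].
Occurrence 2 (position 3): no conditioning environment matches → elsewhere allophone [p].
Occurrence 3 (position 5): no conditioning environment matches → elsewhere allophone [p].
Occurrence 4 (position 8): before a front vowel (/i, e/) → [b].

[p], [p], [p], [b]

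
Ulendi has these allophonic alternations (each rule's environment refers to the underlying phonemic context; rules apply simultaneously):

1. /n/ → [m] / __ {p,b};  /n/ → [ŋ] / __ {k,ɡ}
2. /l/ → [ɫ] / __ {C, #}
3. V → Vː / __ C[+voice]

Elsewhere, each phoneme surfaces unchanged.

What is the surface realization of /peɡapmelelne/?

/p/ stays [p].
Rule 3 applies to /e/ (between /p/ and /ɡ/: before a voiced consonant) → [eː].
/ɡ/ stays [ɡ].
/a/ (between /ɡ/ and /p/): rule 3 targets it, but not before a voiced consonant → unchanged [a].
/p/ (between /a/ and /m/): no rule targets it → [p].
/m/ — not in any rule's target class → [m].
/e/ meets the environment for rule 3 (before a voiced consonant) → [eː].
/l/ — between /e/ and /e/; rule 2 does not apply here → [l].
Rule 3 applies to /e/ (between /l/ and /l/: before a voiced consonant) → [eː].
/l/ — between /e/ and /n/, word-finally or immediately before a consonant — surfaces as [ɫ] (rule 2).
/n/ (between /l/ and /e/): rule 1 targets it, but not before a labial or velar stop → unchanged [n].
/e/ (word-final): rule 3 targets it, but not before a voiced consonant → unchanged [e].

[peːɡapmeːleːɫne]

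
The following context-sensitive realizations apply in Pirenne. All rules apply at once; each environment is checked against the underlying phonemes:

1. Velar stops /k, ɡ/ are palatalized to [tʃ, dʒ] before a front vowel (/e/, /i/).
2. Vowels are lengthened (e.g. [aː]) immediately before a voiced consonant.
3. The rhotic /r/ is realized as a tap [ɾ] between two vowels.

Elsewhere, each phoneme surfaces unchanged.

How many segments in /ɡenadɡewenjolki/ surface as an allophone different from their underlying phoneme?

8

Segments that undergo a rule: /ɡ/ → [dʒ] (rule 1); /e/ → [eː] (rule 2); /a/ → [aː] (rule 2); /ɡ/ → [dʒ] (rule 1); /e/ → [eː] (rule 2); /e/ → [eː] (rule 2); /o/ → [oː] (rule 2); /k/ → [tʃ] (rule 1).
All other segments surface unchanged.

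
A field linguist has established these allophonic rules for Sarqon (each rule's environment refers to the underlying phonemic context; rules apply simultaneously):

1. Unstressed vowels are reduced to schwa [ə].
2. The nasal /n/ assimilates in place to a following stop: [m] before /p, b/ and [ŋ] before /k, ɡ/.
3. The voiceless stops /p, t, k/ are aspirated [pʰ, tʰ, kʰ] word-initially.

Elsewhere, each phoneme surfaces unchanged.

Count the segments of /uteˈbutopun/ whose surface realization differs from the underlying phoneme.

4

Segments that undergo a rule: /u/ → [ə] (rule 1); /e/ → [ə] (rule 1); /o/ → [ə] (rule 1); /u/ → [ə] (rule 1).
All other segments surface unchanged.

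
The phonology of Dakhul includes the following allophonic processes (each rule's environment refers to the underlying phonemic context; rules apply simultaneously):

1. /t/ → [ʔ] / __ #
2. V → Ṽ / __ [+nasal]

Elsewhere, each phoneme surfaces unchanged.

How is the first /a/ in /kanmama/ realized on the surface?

Rule 2 applies to /a/ (between /k/ and /n/: before a nasal consonant) → [ã].

[ã]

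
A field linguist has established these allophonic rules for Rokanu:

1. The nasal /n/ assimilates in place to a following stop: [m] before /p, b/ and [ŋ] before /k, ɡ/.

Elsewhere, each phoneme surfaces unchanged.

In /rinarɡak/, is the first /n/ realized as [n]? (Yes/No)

Yes

/n/ (between /i/ and /a/): rule 1 targets it, but not before a labial or velar stop → unchanged [n].
The actual realization is [n], which matches [n].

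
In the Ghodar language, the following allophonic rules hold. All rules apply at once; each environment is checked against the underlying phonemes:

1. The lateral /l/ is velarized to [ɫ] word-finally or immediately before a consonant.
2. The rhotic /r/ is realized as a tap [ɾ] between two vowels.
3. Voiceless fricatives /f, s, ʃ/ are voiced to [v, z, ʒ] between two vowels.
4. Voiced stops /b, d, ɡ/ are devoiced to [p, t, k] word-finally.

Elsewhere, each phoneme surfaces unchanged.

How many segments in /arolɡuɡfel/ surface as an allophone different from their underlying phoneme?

Segments that undergo a rule: /r/ → [ɾ] (rule 2); /l/ → [ɫ] (rule 1); /l/ → [ɫ] (rule 1).
All other segments surface unchanged.

3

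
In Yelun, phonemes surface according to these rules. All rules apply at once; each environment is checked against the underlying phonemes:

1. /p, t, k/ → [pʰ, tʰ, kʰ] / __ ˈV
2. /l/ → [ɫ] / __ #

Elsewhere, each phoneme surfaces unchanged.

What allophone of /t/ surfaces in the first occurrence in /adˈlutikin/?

[t]

/t/ (between /u/ and /i/): rule 1 targets it, but not immediately before a stressed vowel → unchanged [t].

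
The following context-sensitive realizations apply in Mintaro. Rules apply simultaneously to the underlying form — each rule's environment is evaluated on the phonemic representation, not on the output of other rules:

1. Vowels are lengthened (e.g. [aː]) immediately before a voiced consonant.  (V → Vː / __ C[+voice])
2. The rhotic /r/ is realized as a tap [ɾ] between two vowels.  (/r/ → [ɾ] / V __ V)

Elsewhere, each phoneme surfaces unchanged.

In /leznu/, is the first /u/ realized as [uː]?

/u/ (word-final) fails the environment for rule 1, so it stays [u].
The actual realization is [u], not [uː].

No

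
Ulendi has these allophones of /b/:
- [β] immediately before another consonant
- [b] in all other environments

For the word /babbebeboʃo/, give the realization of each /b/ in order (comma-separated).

[b], [β], [b], [b], [b]

Occurrence 1 (position 1): no conditioning environment matches → elsewhere allophone [b].
Occurrence 2 (position 3): immediately before another consonant → [β].
Occurrence 3 (position 4): no conditioning environment matches → elsewhere allophone [b].
Occurrence 4 (position 6): no conditioning environment matches → elsewhere allophone [b].
Occurrence 5 (position 8): no conditioning environment matches → elsewhere allophone [b].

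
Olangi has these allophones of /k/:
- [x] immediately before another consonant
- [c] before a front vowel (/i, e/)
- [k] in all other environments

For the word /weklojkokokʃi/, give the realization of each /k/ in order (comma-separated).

[x], [k], [k], [x]

Occurrence 1 (position 3): immediately before another consonant → [x].
Occurrence 2 (position 7): no conditioning environment matches → elsewhere allophone [k].
Occurrence 3 (position 9): no conditioning environment matches → elsewhere allophone [k].
Occurrence 4 (position 11): immediately before another consonant → [x].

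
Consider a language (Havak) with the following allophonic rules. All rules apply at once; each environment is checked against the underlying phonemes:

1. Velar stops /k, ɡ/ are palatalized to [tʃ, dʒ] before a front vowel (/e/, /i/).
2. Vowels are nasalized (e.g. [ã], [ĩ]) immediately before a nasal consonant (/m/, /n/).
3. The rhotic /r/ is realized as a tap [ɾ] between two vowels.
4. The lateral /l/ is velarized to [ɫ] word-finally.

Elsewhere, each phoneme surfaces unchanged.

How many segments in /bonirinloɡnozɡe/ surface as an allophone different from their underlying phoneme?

Segments that undergo a rule: /o/ → [õ] (rule 2); /r/ → [ɾ] (rule 3); /i/ → [ĩ] (rule 2); /ɡ/ → [dʒ] (rule 1).
All other segments surface unchanged.

4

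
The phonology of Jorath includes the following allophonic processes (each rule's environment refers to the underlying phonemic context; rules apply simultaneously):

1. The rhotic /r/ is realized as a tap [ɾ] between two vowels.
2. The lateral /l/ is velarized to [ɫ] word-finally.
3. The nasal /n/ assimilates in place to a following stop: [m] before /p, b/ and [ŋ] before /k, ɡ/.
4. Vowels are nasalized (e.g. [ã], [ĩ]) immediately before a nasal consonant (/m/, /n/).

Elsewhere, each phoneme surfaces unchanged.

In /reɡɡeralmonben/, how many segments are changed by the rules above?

Segments that undergo a rule: /r/ → [ɾ] (rule 1); /o/ → [õ] (rule 4); /n/ → [m] (rule 3); /e/ → [ẽ] (rule 4).
All other segments surface unchanged.

4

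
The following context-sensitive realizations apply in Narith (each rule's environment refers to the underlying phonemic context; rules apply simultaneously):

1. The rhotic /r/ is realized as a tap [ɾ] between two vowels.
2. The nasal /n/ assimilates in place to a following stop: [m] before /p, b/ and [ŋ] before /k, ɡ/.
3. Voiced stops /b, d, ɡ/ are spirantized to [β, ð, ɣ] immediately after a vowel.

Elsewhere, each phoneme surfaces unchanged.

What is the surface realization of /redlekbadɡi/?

/r/ (word-initial) fails the environment for rule 1, so it stays [r].
/e/ — not in any rule's target class → [e].
/d/ — between /e/ and /l/, immediately after a vowel — surfaces as [ð] (rule 3).
/l/ — not in any rule's target class → [l].
/e/ — not in any rule's target class → [e].
/k/ stays [k].
/b/ — between /k/ and /a/; rule 3 does not apply here → [b].
/a/ — not in any rule's target class → [a].
/d/ (between /a/ and /ɡ/) occurs immediately after a vowel → [ð] by rule 3.
/ɡ/ (between /d/ and /i/): rule 3 targets it, but not immediately after a vowel → unchanged [ɡ].
/i/ (word-final) is unaffected → [i].

[reðlekbaðɡi]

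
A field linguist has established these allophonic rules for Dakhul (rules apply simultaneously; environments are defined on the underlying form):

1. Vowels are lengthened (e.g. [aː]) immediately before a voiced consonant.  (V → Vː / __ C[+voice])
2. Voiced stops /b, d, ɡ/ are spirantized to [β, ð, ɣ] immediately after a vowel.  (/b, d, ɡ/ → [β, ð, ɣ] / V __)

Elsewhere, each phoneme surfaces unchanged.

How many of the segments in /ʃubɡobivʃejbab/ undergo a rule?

Segments that undergo a rule: /u/ → [uː] (rule 1); /b/ → [β] (rule 2); /o/ → [oː] (rule 1); /b/ → [β] (rule 2); /i/ → [iː] (rule 1); /e/ → [eː] (rule 1); /a/ → [aː] (rule 1); /b/ → [β] (rule 2).
All other segments surface unchanged.

8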